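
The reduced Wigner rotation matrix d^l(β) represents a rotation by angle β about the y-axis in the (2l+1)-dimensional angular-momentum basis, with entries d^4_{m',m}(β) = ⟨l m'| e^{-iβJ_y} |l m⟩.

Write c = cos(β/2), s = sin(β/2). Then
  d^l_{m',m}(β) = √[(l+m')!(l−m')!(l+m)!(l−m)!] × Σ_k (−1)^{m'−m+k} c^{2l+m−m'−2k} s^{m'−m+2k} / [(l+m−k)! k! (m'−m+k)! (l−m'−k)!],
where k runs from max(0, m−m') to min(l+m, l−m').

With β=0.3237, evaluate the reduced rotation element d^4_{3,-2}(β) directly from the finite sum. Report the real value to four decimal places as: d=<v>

d=-0.0012

d^4_{3,-2}(β=0.3237) via Wigner's sum:
c=cos(0.3237/2)=0.986931, s=sin(0.3237/2)=0.161144; N=√[5040·1·2·720]=2693.993318
k: max(0,(-2)−(3))=0 … min(4+(-2),4−(3))=1
  k=0: (−1)^5·2693.9933/(240)·0.9869^3·0.1611^5 = -0.001173
  k=1: (−1)^6·2693.9933/(720)·0.9869^1·0.1611^7 = +0.000010
d^4_{3,-2}(0.3237) = -0.001173 +0.000010 = -0.001162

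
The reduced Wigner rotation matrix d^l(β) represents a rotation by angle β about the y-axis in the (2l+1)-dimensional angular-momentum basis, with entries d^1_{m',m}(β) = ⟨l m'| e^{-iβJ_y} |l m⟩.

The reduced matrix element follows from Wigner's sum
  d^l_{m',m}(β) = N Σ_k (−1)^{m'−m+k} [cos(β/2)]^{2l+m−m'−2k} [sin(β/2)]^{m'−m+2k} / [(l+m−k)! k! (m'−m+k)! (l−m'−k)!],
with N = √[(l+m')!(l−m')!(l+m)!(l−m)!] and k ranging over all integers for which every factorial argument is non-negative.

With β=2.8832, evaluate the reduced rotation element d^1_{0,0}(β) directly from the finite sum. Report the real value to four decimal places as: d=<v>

d^1_{0,0}(β=2.8832) via Wigner's sum:
Half-angle: c=0.128837, s=0.991666. N=√(1·1·1·1)=1.000000
k: max(0,(0)−(0))=0 … min(1+(0),1−(0))=1
  k=0: (−1)^0·1.0000/(1)·0.1288^2·0.9917^0 = +0.016599
  k=1: (−1)^1·1.0000/(1)·0.1288^0·0.9917^2 = -0.983401
d^1_{0,0}(2.8832) = +0.016599 -0.983401 = -0.966802

d=-0.9668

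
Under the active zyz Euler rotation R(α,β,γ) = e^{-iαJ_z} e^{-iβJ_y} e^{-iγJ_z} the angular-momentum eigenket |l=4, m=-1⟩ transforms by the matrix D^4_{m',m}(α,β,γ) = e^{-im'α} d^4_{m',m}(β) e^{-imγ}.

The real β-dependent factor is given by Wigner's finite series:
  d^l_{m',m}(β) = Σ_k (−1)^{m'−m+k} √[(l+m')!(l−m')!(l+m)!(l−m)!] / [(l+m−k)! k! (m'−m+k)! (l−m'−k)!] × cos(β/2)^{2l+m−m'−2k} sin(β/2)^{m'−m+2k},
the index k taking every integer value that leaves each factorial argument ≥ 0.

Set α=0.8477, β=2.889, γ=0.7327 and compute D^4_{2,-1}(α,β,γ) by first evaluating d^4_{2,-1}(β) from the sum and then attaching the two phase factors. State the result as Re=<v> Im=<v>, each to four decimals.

Split into d^4_{2,-1}(β=2.889) × two z-phases.
c=cos(2.889/2)=0.125961, s=sin(2.889/2)=0.992035; N=√[720·2·6·120]=1018.233765
k∈{0,1,2} keeps every argument non-negative
  k=0: (−1)^3·1018.2338/(72)·0.1260^5·0.9920^3 = -0.000438
  k=1: (−1)^4·1018.2338/(48)·0.1260^3·0.9920^5 = +0.040733
  k=2: (−1)^5·1018.2338/(240)·0.1260^1·0.9920^7 = -0.505314
d^4_{2,-1}(2.889) = -0.000438 +0.040733 -0.505314 = -0.465019
Phases: e^{-i·(2)·0.8477}=-0.124281-0.992247i, e^{-i·(-1)·0.7327}=+0.743371+0.668879i ⇒ D=-0.265668+0.381658i

Re=-0.2657 Im=0.3817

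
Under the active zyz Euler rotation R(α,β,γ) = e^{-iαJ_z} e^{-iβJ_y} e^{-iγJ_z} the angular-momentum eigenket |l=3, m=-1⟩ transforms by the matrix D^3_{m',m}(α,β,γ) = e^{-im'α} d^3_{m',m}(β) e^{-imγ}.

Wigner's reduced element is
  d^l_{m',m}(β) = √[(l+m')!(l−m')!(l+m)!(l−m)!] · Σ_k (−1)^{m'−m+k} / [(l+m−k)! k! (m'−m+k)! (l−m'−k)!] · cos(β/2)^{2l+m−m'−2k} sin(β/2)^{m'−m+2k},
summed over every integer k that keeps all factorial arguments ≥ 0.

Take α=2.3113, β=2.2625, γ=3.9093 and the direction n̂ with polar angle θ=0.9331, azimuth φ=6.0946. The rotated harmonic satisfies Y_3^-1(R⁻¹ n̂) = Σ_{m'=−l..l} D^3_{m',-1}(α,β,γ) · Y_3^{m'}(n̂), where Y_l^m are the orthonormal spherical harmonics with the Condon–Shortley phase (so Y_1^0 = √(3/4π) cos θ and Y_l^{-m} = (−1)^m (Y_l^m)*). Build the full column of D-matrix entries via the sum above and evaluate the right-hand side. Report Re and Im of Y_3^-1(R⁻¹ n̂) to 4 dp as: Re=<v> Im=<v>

Re=0.3373 Im=-0.2862

Need the full column D^3_{m',-1} for m'=−3..3 at α=2.3113, β=2.2625, γ=3.9093.
cos(β/2)=0.425529, sin(β/2)=0.904945
d^3_{-3,-1}: single k=2 term ⇒ +0.103994;  D = -0.015785-0.102789i
d^3_{-2,-1}: k∈[1..2] ⇒ +0.039927 -0.361147 = -0.321220;  D = +0.201460-0.250192i
d^3_{-1,-1}: k∈[0..2] ⇒ +0.005937 -0.214808 +0.728615 = +0.519744;  D = +0.518726-0.032507i
d^3_{0,-1}: k∈[0..2] ⇒ -0.043738 +0.593425 -0.894603 = -0.344916;  D = +0.248169+0.239540i
d^3_{1,-1}: k∈[0..2] ⇒ +0.161106 -0.971486 +0.549203 = -0.261177;  D = +0.007104-0.261081i
d^3_{2,-1}: k∈[0..1] ⇒ -0.361147 +0.816657 = +0.455510;  D = +0.344460-0.298055i
d^3_{3,-1}: single k=0 term ⇒ +0.470319;  D = -0.467104-0.054898i
Y_3^{m'}(θ=0.9331,φ=6.0946) and Σ D·Y over m':
  (-0.0158-0.1028i)·(+0.1827+0.1160i)  (+0.2015-0.2502i)·(+0.3652+0.1447i)  (+0.5187-0.0325i)·(+0.1970+0.0376i)  (+0.2482+0.2395i)·(-0.2728+0.0000i)  (+0.0071-0.2611i)·(-0.1970+0.0376i)  (+0.3445-0.2981i)·(+0.3652-0.1447i)  (-0.4671-0.0549i)·(-0.1827+0.1160i)
Y_3^-1(R⁻¹ n̂) = +0.337282-0.286218i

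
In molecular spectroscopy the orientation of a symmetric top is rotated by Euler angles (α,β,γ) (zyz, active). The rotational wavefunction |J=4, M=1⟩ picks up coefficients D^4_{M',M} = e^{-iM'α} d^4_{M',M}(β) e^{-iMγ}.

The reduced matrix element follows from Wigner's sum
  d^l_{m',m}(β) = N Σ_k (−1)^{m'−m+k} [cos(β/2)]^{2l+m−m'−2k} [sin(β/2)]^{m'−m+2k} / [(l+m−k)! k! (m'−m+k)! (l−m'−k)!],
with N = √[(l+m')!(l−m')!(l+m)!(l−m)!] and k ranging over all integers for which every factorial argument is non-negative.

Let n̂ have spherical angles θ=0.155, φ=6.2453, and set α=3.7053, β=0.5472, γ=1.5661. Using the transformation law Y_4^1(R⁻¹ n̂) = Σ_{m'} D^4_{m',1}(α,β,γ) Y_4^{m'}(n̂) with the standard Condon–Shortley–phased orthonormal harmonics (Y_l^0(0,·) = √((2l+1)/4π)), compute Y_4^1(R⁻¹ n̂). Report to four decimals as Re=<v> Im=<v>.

Re=-0.0383 Im=-0.2824

Need the full column D^4_{m',1} for m'=−4..4 at α=3.7053, β=0.5472, γ=1.5661.
cos(β/2)=0.962804, sin(β/2)=0.270199
d^4_{-4,1}: single k=5 term ⇒ +0.009619;  D = +0.007426+0.006113i
d^4_{-3,1}: k∈[4..5] ⇒ +0.060591 -0.002863 = +0.057728;  D = -0.057277-0.007198i
d^4_{-2,1}: k∈[3..5] ⇒ +0.230812 -0.027267 +0.000430 = +0.203974;  D = +0.184660-0.086638i
d^4_{-1,1}: k∈[2..5] ⇒ +0.581563 -0.137407 +0.005411 -0.000028 = +0.449538;  D = -0.241981+0.378853i
d^4_{0,1}: k∈[1..4] ⇒ +0.926757 -0.437935 +0.034491 -0.000453 = +0.522860;  D = +0.002456-0.522854i
d^4_{1,1}: k∈[0..3] ⇒ +0.738422 -0.872345 +0.137407 -0.003607 = -0.000122;  D = -0.000065-0.000104i
d^4_{2,1}: k∈[0..2] ⇒ -0.879199 +0.346218 -0.018178 = -0.551159;  D = +0.496749+0.238781i
d^4_{3,1}: k∈[0..1] ⇒ +0.461601 -0.060591 = +0.401010;  D = +0.398333-0.046265i
d^4_{4,1}: single k=0 term ⇒ -0.122134;  D = +0.095019-0.076734i
Y_4^{m'}(θ=0.155,φ=6.2453) and Σ D·Y over m':
  (+0.0074+0.0061i)·(+0.0002+0.0000i)  (-0.0573-0.0072i)·(+0.0045+0.0005i)  (+0.1847-0.0866i)·(+0.0464+0.0035i)  (-0.2420+0.3789i)·(+0.2764+0.0105i)  (+0.0025-0.5229i)·(+0.7475+0.0000i)  (-0.0001-0.0001i)·(-0.2764+0.0105i)  (+0.4967+0.2388i)·(+0.0464-0.0035i)  (+0.3983-0.0463i)·(-0.0045+0.0005i)  (+0.0950-0.0767i)·(+0.0002-0.0000i)
Y_4^1(R⁻¹ n̂) = -0.038264-0.282357i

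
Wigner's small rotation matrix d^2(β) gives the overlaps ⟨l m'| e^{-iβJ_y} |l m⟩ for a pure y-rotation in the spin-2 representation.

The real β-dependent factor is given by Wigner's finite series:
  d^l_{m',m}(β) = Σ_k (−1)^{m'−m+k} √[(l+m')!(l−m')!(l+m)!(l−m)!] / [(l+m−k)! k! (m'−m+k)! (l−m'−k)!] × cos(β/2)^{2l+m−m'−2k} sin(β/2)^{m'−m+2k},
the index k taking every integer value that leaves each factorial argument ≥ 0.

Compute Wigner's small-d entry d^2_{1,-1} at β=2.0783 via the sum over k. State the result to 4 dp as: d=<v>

d^2_{1,-1}(β=2.0783) via Wigner's sum:
With c≡cos(β/2)=0.506953 and s≡sin(β/2)=0.861974, N=[6·1·1·6]^{1/2}=6.000000
Admissible k: 0..1 (factorial args all ≥0)
  k=0: (−1)^2·6.0000/(2)·0.5070^2·0.8620^2 = +0.572855
  k=1: (−1)^3·6.0000/(6)·0.5070^0·0.8620^4 = -0.552047
d^2_{1,-1}(2.0783) = +0.572855 -0.552047 = +0.020808

d=0.0208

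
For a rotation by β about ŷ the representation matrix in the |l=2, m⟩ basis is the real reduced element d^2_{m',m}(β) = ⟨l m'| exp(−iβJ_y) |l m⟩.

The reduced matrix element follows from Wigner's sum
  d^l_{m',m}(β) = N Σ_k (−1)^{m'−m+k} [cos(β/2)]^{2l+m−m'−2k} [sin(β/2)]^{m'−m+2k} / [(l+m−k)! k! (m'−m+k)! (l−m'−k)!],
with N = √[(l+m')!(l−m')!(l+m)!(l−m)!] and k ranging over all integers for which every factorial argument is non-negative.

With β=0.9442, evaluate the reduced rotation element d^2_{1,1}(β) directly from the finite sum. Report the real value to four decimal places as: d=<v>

d=0.1371

d^2_{1,1}(β=0.9442) via Wigner's sum:
With c≡cos(β/2)=0.890615 and s≡sin(β/2)=0.454758, N=[6·1·6·1]^{1/2}=6.000000
The bounds max(0,m−m')=0 and min(l+m,l−m')=1 give 2 terms
  k=0: (−1)^0·6.0000/(6)·0.8906^4·0.4548^0 = +0.629159
  k=1: (−1)^1·6.0000/(2)·0.8906^2·0.4548^2 = -0.492109
d^2_{1,1}(0.9442) = +0.629159 -0.492109 = +0.137050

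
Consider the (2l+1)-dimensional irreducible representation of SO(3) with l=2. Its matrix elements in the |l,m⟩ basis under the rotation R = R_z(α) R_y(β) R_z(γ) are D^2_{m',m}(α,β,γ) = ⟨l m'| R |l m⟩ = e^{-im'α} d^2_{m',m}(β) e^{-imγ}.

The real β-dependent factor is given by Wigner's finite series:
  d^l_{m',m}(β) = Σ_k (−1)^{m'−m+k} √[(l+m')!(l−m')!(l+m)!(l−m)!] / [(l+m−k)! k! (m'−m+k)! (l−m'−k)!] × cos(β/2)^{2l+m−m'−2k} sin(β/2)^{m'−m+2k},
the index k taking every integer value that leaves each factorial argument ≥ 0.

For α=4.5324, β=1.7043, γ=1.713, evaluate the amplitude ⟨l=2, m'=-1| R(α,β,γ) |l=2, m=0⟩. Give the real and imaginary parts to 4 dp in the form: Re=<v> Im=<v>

Re=0.0289 Im=0.1590

D^2_{-1,0}(4.5324,1.7043,1.713) = e^{-i·-1·4.5324}·d^2_{-1,0}(1.7043)·e^{-i·0·1.713}. Compute d first:
Half-angle: c=0.658366, s=0.752698. N=√(1·6·2·2)=4.898979
The bounds max(0,m−m')=1 and min(l+m,l−m')=2 give 2 terms
  k=1: (−1)^0·4.8990/(2)·0.6584^3·0.7527^1 = +0.526137
  k=2: (−1)^1·4.8990/(2)·0.6584^1·0.7527^3 = -0.687709
d^2_{-1,0}(1.7043) = +0.526137 -0.687709 = -0.161572
Attach z-rotation phases: D = e^{-i(-1)(4.5324)}·(-0.161572)·e^{-i(0)(1.713)} = +0.028924+0.158962i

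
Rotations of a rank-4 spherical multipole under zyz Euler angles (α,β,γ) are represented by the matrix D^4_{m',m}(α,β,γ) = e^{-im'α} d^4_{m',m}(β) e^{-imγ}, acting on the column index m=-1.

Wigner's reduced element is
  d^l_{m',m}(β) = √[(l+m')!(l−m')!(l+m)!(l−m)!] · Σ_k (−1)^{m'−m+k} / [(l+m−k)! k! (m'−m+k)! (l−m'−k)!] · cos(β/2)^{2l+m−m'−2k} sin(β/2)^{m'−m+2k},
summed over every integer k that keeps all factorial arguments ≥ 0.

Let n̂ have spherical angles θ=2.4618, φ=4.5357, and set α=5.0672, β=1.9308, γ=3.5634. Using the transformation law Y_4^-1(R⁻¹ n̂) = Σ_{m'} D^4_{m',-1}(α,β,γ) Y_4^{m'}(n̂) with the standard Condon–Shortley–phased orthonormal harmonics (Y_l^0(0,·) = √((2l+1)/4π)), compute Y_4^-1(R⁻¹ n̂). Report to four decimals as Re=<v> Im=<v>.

Need the full column D^4_{m',-1} for m'=−4..4 at α=5.0672, β=1.9308, γ=3.5634.
cos(β/2)=0.569088, sin(β/2)=0.822277
d^4_{-4,-1}: single k=3 term ⇒ +0.248339;  D = +0.066301-0.239325i
d^4_{-3,-1}: k∈[2..3] ⇒ +0.182298 -0.634320 = -0.452022;  D = -0.450407+0.038176i
d^4_{-2,-1}: k∈[1..3] ⇒ +0.067439 -0.703975 +0.979813 = +0.343276;  D = +0.146018+0.310672i
d^4_{-1,-1}: k∈[0..3] ⇒ +0.011001 -0.344512 +1.438503 -1.001075 = +0.103918;  D = -0.072833+0.074123i
d^4_{0,-1}: k∈[0..3] ⇒ -0.071087 +0.890466 -1.859064 +0.646874 = -0.392810;  D = +0.358381+0.160820i
d^4_{1,-1}: k∈[0..3] ⇒ +0.229674 -1.438503 +1.501612 -0.208999 = +0.083785;  D = +0.005609-0.083597i
d^4_{2,-1}: k∈[0..2] ⇒ -0.469317 +1.469719 -0.613679 = +0.386723;  D = +0.370816-0.109774i
d^4_{3,-1}: k∈[0..1] ⇒ +0.634320 -0.794578 = -0.160258;  D = -0.096043-0.128291i
d^4_{4,-1}: single k=0 term ⇒ -0.518468;  D = +0.281247-0.435556i
Y_4^{m'}(θ=2.4618,φ=4.5357) and Σ D·Y over m':
  (+0.0663-0.2393i)·(+0.0526+0.0449i)  (-0.4504+0.0382i)·(-0.1223+0.2086i)  (+0.1460+0.3107i)·(-0.4011-0.1479i)  (-0.0728+0.0741i)·(+0.0502-0.2809i)  (+0.3584+0.1608i)·(-0.2477+0.0000i)  (+0.0056-0.0836i)·(-0.0502-0.2809i)  (+0.3708-0.1098i)·(-0.4011+0.1479i)  (-0.0960-0.1283i)·(+0.1223+0.2086i)  (+0.2812-0.4356i)·(+0.0526-0.0449i)
Y_4^-1(R⁻¹ n̂) = -0.168861-0.239832i

Re=-0.1689 Im=-0.2398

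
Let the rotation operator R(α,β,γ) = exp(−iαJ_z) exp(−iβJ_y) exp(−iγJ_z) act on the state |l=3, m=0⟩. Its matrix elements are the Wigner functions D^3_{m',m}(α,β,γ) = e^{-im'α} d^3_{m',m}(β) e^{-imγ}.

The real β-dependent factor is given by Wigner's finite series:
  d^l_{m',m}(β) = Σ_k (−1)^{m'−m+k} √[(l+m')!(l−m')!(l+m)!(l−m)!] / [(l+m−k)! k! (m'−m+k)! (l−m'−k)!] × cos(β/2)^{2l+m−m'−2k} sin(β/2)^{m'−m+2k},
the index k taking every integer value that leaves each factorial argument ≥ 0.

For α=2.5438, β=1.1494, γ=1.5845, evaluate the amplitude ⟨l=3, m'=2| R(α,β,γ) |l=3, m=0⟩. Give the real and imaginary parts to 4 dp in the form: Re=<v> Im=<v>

First d^3_{2,0}(β=1.1494), then the phase factors e^{-i(2)α} and e^{-i(0)γ}:
With c≡cos(β/2)=0.839355 and s≡sin(β/2)=0.543583, N=[120·1·6·6]^{1/2}=65.726707
The bounds max(0,m−m')=0 and min(l+m,l−m')=1 give 2 terms
  k=0: (−1)^2·65.7267/(12)·0.8394^4·0.5436^2 = +0.803297
  k=1: (−1)^3·65.7267/(12)·0.8394^2·0.5436^4 = -0.336912
d^3_{2,0}(1.1494) = +0.803297 -0.336912 = +0.466385
D = (+0.366469+0.930430i)·(+0.466385)·(+1.000000+0.000000i) = +0.170916+0.433939i

Re=0.1709 Im=0.4339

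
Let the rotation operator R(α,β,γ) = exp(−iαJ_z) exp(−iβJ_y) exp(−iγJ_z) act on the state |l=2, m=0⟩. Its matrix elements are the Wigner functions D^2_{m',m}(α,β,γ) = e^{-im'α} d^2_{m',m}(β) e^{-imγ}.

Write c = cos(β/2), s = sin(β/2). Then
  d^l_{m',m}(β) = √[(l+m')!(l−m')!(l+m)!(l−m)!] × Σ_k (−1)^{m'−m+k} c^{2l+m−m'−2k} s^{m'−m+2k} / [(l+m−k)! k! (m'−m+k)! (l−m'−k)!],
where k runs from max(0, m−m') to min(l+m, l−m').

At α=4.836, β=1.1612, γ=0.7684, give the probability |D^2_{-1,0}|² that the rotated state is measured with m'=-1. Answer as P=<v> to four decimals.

P=0.2002

D^2_{-1,0}(4.836,1.1612,0.7684) = e^{-i·-1·4.836}·d^2_{-1,0}(1.1612)·e^{-i·0·0.7684}. Compute d first:
c=cos(1.1612/2)=0.836134, s=sin(1.1612/2)=0.548526; N=√[1·6·2·2]=4.898979
The bounds max(0,m−m')=1 and min(l+m,l−m')=2 give 2 terms
  k=1: (−1)^0·4.8990/(2)·0.8361^3·0.5485^1 = +0.785416
  k=2: (−1)^1·4.8990/(2)·0.8361^1·0.5485^3 = -0.338020
d^2_{-1,0}(1.1612) = +0.785416 -0.338020 = +0.447396
|D^2_{-1,0}|² = |d^2_{-1,0}(β)|² = (+0.447396)² = 0.200163 (the z-rotation phases have unit modulus)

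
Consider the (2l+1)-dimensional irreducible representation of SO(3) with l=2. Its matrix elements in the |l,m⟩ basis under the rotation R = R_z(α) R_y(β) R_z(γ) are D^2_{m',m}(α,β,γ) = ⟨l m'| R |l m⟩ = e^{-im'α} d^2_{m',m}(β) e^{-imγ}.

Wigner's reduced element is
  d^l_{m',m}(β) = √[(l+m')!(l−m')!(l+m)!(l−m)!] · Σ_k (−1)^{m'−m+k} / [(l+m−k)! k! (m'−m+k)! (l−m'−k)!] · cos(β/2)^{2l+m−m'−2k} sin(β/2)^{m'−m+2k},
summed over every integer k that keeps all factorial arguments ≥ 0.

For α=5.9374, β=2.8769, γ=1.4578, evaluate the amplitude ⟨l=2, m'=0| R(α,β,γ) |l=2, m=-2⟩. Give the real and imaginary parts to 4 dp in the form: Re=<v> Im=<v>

Re=-0.0408 Im=0.0094

D^2_{0,-2}(5.9374,2.8769,1.4578) = e^{-i·0·5.9374}·d^2_{0,-2}(2.8769)·e^{-i·-2·1.4578}. Compute d first:
With c≡cos(β/2)=0.131960 and s≡sin(β/2)=0.991255, N=[2·2·1·24]^{1/2}=9.797959
The bounds max(0,m−m')=0 and min(l+m,l−m')=0 give 1 term
  k=0: (−1)^2·9.7980/(4)·0.1320^2·0.9913^2 = +0.041911
d^2_{0,-2}(2.8769) = +0.041911
Attach z-rotation phases: D = e^{-i(0)(5.9374)}·(+0.041911)·e^{-i(-2)(1.4578)} = -0.040846+0.009391i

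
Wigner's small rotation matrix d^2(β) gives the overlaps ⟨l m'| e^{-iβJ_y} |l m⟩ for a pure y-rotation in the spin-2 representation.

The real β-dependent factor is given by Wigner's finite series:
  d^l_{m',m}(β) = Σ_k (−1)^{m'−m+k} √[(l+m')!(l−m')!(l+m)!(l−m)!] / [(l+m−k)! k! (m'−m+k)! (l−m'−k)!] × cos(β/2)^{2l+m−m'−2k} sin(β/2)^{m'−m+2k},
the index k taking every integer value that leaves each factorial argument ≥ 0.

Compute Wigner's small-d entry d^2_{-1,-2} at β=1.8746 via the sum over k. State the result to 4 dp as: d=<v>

d^2_{-1,-2}(β=1.8746) via Wigner's sum:
With c≡cos(β/2)=0.591966 and s≡sin(β/2)=0.805963, N=[1·6·1·24]^{1/2}=12.000000
The bounds max(0,m−m')=0 and min(l+m,l−m')=0 give 1 term
  k=0: (−1)^1·12.0000/(6)·0.5920^3·0.8060^1 = -0.334377
d^2_{-1,-2}(1.8746) = -0.334377

d=-0.3344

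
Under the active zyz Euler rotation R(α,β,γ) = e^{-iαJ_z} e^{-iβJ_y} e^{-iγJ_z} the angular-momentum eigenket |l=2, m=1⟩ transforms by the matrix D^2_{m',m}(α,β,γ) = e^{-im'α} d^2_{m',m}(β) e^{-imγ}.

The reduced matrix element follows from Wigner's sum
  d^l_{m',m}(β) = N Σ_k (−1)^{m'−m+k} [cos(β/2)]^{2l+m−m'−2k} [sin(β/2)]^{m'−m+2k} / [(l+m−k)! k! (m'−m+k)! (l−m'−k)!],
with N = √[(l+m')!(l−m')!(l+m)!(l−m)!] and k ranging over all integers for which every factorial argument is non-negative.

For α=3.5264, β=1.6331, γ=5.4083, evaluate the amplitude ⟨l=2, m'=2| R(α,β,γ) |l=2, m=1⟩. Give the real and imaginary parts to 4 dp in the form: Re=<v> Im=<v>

Re=-0.4654 Im=-0.0492

First d^2_{2,1}(β=1.6331), then the phase factors e^{-i(2)α} and e^{-i(1)γ}:
Half-angle: c=0.684740, s=0.728788. N=√(24·1·6·1)=12.000000
k: max(0,(1)−(2))=0 … min(2+(1),2−(2))=0
  k=0: (−1)^1·12.0000/(6)·0.6847^3·0.7288^1 = -0.467959
d^2_{2,1}(1.6331) = -0.467959
D = (+0.718179-0.695859i)·(-0.467959)·(+0.641085+0.767470i) = -0.465368-0.049171i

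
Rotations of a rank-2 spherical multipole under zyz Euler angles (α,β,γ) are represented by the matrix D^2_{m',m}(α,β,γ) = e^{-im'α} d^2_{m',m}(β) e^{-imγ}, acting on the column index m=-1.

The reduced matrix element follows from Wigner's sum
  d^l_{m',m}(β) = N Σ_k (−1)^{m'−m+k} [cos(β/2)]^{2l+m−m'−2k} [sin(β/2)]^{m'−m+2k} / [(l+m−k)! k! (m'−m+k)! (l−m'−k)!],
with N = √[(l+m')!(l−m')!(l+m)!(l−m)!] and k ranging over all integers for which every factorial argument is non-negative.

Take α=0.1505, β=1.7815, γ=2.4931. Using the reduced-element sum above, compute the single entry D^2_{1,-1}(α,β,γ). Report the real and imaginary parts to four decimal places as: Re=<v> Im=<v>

Re=-0.2453 Im=0.2520

D^2_{1,-1}(0.1505,1.7815,2.4931) = e^{-i·1·0.1505}·d^2_{1,-1}(1.7815)·e^{-i·-1·2.4931}. Compute d first:
With c≡cos(β/2)=0.628829 and s≡sin(β/2)=0.777544, N=[6·1·1·6]^{1/2}=6.000000
k: max(0,(-1)−(1))=0 … min(2+(-1),2−(1))=1
  k=0: (−1)^2·6.0000/(2)·0.6288^2·0.7775^2 = +0.717193
  k=1: (−1)^3·6.0000/(6)·0.6288^0·0.7775^4 = -0.365510
d^2_{1,-1}(1.7815) = +0.717193 -0.365510 = +0.351683
D = (+0.988696-0.149932i)·(+0.351683)·(-0.796995+0.603986i) = -0.245274+0.252035i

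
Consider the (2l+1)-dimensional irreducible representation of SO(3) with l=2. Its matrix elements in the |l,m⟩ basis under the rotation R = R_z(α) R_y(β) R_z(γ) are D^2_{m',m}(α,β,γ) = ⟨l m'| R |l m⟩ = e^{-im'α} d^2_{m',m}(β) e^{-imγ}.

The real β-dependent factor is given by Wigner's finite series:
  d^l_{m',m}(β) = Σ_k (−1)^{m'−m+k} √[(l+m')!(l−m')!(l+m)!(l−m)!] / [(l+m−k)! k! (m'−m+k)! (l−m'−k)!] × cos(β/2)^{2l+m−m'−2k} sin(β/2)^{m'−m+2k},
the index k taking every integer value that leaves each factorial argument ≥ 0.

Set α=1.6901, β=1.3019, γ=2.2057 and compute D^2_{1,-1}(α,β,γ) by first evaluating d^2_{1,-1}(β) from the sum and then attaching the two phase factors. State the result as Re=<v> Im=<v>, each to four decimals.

Re=0.4892 Im=0.2772

First d^2_{1,-1}(β=1.3019), then the phase factors e^{-i(1)α} and e^{-i(-1)γ}:
Half-angle: c=0.795509, s=0.605942. N=√(6·1·1·6)=6.000000
Admissible k: 0..1 (factorial args all ≥0)
  k=0: (−1)^2·6.0000/(2)·0.7955^2·0.6059^2 = +0.697066
  k=1: (−1)^3·6.0000/(6)·0.7955^0·0.6059^4 = -0.134811
d^2_{1,-1}(1.3019) = +0.697066 -0.134811 = +0.562255
Phases: e^{-i·(1)·1.6901}=-0.119021-0.992892i, e^{-i·(-1)·2.2057}=-0.593100+0.805129i ⇒ D=+0.489160+0.277223i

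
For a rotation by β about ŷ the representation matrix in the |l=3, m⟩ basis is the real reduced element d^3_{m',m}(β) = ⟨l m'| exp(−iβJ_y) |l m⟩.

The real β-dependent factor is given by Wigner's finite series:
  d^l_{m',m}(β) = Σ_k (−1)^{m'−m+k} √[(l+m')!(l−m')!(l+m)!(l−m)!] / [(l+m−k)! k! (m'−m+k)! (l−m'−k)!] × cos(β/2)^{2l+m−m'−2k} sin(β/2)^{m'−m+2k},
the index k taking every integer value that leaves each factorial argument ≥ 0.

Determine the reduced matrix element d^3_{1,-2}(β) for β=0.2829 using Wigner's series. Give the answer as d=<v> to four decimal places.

d=-0.0170

d^3_{1,-2}(β=0.2829) via Wigner's sum:
Half-angle: c=0.990013, s=0.140979. N=√(24·2·1·120)=75.894664
Admissible k: 0..1 (factorial args all ≥0)
  k=0: (−1)^3·75.8947/(12)·0.9900^3·0.1410^3 = -0.017195
  k=1: (−1)^4·75.8947/(24)·0.9900^1·0.1410^5 = +0.000174
d^3_{1,-2}(0.2829) = -0.017195 +0.000174 = -0.017021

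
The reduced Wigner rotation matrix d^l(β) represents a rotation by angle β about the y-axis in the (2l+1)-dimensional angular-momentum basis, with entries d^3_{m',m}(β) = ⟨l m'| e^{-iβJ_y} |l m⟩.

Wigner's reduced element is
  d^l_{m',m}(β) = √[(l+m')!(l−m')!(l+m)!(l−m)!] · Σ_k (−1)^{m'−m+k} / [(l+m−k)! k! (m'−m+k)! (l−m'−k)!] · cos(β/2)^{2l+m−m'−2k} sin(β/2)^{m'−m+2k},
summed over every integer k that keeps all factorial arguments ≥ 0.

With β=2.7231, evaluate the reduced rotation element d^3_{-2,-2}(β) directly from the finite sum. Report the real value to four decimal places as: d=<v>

d^3_{-2,-2}(β=2.7231) via Wigner's sum:
c=cos(2.7231/2)=0.207723, s=sin(2.7231/2)=0.978188; N=√[1·120·1·120]=120.000000
Admissible k: 0..1 (factorial args all ≥0)
  k=0: (−1)^0·120.0000/(120)·0.2077^6·0.9782^0 = +0.000080
  k=1: (−1)^1·120.0000/(24)·0.2077^4·0.9782^2 = -0.008907
d^3_{-2,-2}(2.7231) = +0.000080 -0.008907 = -0.008827

d=-0.0088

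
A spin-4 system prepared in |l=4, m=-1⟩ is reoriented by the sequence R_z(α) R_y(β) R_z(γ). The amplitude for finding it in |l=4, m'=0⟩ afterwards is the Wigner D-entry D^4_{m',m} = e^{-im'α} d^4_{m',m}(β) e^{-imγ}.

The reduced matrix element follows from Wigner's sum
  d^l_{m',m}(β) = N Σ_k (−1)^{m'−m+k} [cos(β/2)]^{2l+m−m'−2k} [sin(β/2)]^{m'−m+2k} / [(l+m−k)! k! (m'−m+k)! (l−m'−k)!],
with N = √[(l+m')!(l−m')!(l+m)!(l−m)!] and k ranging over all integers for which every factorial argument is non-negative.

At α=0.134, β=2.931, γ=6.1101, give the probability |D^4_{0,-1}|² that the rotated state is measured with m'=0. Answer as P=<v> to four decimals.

Split into d^4_{0,-1}(β=2.931) × two z-phases.
Half-angle: c=0.105102, s=0.994461. N=√(24·24·6·120)=643.987578
Admissible k: 0..3 (factorial args all ≥0)
  k=0: (−1)^1·643.9876/(144)·0.1051^7·0.9945^1 = -0.000001
  k=1: (−1)^2·643.9876/(24)·0.1051^5·0.9945^3 = +0.000338
  k=2: (−1)^3·643.9876/(24)·0.1051^3·0.9945^5 = -0.030300
  k=3: (−1)^4·643.9876/(144)·0.1051^1·0.9945^7 = +0.452107
d^4_{0,-1}(2.931) = -0.000001 +0.000338 -0.030300 +0.452107 = +0.422145
|D^4_{0,-1}|² = |d^4_{0,-1}(β)|² = (+0.422145)² = 0.178206 (the z-rotation phases have unit modulus)

P=0.1782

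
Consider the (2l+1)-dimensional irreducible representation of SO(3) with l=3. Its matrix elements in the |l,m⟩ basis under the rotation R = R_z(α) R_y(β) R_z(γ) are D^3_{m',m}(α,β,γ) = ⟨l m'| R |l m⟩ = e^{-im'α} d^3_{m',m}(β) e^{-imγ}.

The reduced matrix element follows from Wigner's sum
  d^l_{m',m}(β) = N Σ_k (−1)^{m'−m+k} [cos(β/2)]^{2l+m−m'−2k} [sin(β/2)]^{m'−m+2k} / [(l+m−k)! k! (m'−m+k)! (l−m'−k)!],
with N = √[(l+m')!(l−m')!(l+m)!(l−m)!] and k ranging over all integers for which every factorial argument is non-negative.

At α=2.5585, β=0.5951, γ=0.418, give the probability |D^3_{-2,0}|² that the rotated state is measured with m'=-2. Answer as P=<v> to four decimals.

D^3_{-2,0}(2.5585,0.5951,0.418) = e^{-i·-2·2.5585}·d^3_{-2,0}(0.5951)·e^{-i·0·0.418}. Compute d first:
c=cos(0.5951/2)=0.956058, s=sin(0.5951/2)=0.293179; N=√[1·120·6·6]=65.726707
The bounds max(0,m−m')=2 and min(l+m,l−m')=3 give 2 terms
  k=2: (−1)^0·65.7267/(12)·0.9561^4·0.2932^2 = +0.393334
  k=3: (−1)^1·65.7267/(12)·0.9561^2·0.2932^4 = -0.036988
d^3_{-2,0}(0.5951) = +0.393334 -0.036988 = +0.356347
|D^3_{-2,0}|² = |d^3_{-2,0}(β)|² = (+0.356347)² = 0.126983 (the z-rotation phases have unit modulus)

P=0.1270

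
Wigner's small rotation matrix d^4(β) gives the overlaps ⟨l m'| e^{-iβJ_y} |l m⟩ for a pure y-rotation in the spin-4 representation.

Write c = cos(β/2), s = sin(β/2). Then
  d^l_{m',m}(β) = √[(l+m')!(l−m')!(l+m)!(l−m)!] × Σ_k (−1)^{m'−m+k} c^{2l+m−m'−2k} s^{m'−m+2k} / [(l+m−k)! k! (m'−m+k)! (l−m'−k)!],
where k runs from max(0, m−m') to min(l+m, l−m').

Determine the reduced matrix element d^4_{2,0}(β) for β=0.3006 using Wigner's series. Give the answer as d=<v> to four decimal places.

d^4_{2,0}(β=0.3006) via Wigner's sum:
c=cos(0.3006/2)=0.988726, s=sin(0.3006/2)=0.149735; N=√[720·2·24·24]=910.735966
k∈{0,1,2} keeps every argument non-negative
  k=0: (−1)^2·910.7360/(96)·0.9887^6·0.1497^2 = +0.198711
  k=1: (−1)^3·910.7360/(36)·0.9887^4·0.1497^4 = -0.012153
  k=2: (−1)^4·910.7360/(96)·0.9887^2·0.1497^6 = +0.000105
d^4_{2,0}(0.3006) = +0.198711 -0.012153 +0.000105 = +0.186663

d=0.1867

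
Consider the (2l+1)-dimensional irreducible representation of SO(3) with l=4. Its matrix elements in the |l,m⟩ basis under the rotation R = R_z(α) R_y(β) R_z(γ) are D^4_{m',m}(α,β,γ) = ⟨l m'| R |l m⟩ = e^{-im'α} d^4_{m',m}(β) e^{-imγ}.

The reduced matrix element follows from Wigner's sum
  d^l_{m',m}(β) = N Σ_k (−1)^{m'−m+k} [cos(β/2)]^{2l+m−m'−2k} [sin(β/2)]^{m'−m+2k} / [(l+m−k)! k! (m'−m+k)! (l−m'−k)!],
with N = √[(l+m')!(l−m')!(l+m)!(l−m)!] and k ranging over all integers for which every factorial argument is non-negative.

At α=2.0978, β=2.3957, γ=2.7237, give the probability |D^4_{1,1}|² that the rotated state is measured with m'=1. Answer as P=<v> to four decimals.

P=0.2484

First d^4_{1,1}(β=2.3957), then the phase factors e^{-i(1)α} and e^{-i(1)γ}:
c=cos(2.3957/2)=0.364361, s=sin(2.3957/2)=0.931258; N=√[120·6·120·6]=720.000000
The bounds max(0,m−m')=0 and min(l+m,l−m')=3 give 4 terms
  k=0: (−1)^0·720.0000/(720)·0.3644^8·0.9313^0 = +0.000311
  k=1: (−1)^1·720.0000/(48)·0.3644^6·0.9313^2 = -0.030438
  k=2: (−1)^2·720.0000/(24)·0.3644^4·0.9313^4 = +0.397674
  k=3: (−1)^3·720.0000/(72)·0.3644^2·0.9313^6 = -0.865930
d^4_{1,1}(2.3957) = +0.000311 -0.030438 +0.397674 -0.865930 = -0.498384
|D^4_{1,1}|² = |d^4_{1,1}(β)|² = (-0.498384)² = 0.248386 (the z-rotation phases have unit modulus)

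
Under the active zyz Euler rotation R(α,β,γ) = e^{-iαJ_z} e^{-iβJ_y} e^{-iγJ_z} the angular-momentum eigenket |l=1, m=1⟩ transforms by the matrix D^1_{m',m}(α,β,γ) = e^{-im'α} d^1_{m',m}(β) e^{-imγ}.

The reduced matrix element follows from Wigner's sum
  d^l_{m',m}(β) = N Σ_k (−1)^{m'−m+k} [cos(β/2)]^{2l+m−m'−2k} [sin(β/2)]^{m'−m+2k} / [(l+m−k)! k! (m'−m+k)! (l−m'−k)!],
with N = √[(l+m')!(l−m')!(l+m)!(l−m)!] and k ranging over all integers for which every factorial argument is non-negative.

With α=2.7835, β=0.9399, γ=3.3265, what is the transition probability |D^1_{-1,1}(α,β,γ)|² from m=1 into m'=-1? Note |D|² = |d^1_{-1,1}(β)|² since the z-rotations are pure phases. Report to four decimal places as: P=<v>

P=0.0421

Split into d^1_{-1,1}(β=0.9399) × two z-phases.
Half-angle: c=0.891591, s=0.452842. N=√(1·2·2·1)=2.000000
k∈{2} keeps every argument non-negative
  k=2: (−1)^0·2.0000/(2)·0.8916^0·0.4528^2 = +0.205066
d^1_{-1,1}(0.9399) = +0.205066
|D^1_{-1,1}|² = |d^1_{-1,1}(β)|² = (+0.205066)² = 0.042052 (the z-rotation phases have unit modulus)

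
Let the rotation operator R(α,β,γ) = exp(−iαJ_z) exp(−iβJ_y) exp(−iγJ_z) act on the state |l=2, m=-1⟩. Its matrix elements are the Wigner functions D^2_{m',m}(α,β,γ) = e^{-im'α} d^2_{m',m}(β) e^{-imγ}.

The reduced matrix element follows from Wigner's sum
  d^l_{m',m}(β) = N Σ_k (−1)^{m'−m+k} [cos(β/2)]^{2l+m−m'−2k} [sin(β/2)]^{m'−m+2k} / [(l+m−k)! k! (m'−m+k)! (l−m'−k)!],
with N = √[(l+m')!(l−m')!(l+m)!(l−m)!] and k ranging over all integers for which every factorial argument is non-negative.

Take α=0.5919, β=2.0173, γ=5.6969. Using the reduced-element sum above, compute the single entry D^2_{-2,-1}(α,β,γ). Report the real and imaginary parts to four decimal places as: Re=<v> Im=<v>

Split into d^2_{-2,-1}(β=2.0173) × two z-phases.
c=cos(2.0173/2)=0.533003, s=sin(2.0173/2)=0.846113; N=√[1·24·1·6]=12.000000
Admissible k: 1..1 (factorial args all ≥0)
  k=1: (−1)^0·12.0000/(6)·0.5330^3·0.8461^1 = +0.256241
d^2_{-2,-1}(2.0173) = +0.256241
Attach z-rotation phases: D = e^{-i(-2)(0.5919)}·(+0.256241)·e^{-i(-1)(5.6969)} = +0.211844+0.144158i

Re=0.2118 Im=0.1442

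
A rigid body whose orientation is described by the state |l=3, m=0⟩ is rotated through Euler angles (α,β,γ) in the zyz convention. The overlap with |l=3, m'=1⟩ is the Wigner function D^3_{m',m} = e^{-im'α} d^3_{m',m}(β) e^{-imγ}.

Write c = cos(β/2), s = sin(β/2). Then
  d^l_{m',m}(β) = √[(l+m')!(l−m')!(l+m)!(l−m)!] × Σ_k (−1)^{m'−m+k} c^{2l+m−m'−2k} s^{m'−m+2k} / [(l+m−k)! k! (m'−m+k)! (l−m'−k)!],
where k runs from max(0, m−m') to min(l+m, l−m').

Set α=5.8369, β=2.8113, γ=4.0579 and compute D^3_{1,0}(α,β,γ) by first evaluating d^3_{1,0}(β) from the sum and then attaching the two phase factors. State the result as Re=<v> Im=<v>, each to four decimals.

D^3_{1,0}(5.8369,2.8113,4.0579) = e^{-i·1·5.8369}·d^3_{1,0}(2.8113)·e^{-i·0·4.0579}. Compute d first:
c=cos(2.8113/2)=0.164397, s=sin(2.8113/2)=0.986394; N=√[24·2·6·6]=41.569219
k∈{0,1,2} keeps every argument non-negative
  k=0: (−1)^1·41.5692/(12)·0.1644^5·0.9864^1 = -0.000410
  k=1: (−1)^2·41.5692/(4)·0.1644^3·0.9864^3 = +0.044314
  k=2: (−1)^3·41.5692/(12)·0.1644^1·0.9864^5 = -0.531785
d^3_{1,0}(2.8113) = -0.000410 +0.044314 -0.531785 = -0.487882
D = (+0.902057+0.431618i)·(-0.487882)·(+1.000000+0.000000i) = -0.440097-0.210578i

Re=-0.4401 Im=-0.2106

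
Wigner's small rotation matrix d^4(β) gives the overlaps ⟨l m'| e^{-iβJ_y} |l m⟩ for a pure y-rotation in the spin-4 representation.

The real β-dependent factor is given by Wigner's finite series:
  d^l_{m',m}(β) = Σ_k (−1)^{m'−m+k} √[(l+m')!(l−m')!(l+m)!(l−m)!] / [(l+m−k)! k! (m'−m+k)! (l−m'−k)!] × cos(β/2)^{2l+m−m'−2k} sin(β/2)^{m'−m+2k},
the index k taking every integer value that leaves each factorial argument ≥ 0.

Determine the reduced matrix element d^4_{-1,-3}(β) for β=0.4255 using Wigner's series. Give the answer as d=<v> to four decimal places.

d=0.2846

d^4_{-1,-3}(β=0.4255) via Wigner's sum:
With c≡cos(β/2)=0.977454 and s≡sin(β/2)=0.211149, N=[6·120·1·5040]^{1/2}=1904.940944
The bounds max(0,m−m')=0 and min(l+m,l−m')=1 give 2 terms
  k=0: (−1)^2·1904.9409/(240)·0.9775^6·0.2111^2 = +0.308621
  k=1: (−1)^3·1904.9409/(144)·0.9775^4·0.2111^4 = -0.024003
d^4_{-1,-3}(0.4255) = +0.308621 -0.024003 = +0.284618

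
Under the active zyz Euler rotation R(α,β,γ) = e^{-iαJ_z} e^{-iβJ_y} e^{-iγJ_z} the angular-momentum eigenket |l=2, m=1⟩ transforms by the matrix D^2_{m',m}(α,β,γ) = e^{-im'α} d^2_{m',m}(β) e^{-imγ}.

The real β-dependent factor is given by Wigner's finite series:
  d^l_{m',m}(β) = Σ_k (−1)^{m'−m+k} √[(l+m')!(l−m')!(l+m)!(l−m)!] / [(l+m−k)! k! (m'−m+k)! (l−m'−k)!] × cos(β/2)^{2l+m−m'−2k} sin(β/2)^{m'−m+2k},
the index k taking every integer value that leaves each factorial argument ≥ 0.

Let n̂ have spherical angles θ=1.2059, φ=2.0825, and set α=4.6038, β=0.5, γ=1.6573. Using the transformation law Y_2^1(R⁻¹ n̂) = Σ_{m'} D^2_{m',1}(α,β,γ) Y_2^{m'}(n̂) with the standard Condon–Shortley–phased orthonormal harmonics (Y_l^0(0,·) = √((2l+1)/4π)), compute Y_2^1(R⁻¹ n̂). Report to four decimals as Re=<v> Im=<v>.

Re=-0.0186 Im=0.0349

Need the full column D^2_{m',1} for m'=−2..2 at α=4.6038, β=0.5, γ=1.6573.
cos(β/2)=0.968912, sin(β/2)=0.247404
d^2_{-2,1}: single k=3 term ⇒ +0.029345;  D = +0.008775+0.028002i
d^2_{-1,1}: k∈[2..3] ⇒ +0.172387 -0.003747 = +0.168640;  D = -0.165441+0.032692i
d^2_{0,1}: k∈[1..2] ⇒ +0.551234 -0.035940 = +0.515294;  D = -0.044519-0.513367i
d^2_{1,1}: k∈[0..1] ⇒ +0.881329 -0.172387 = +0.708942;  D = +0.708770+0.015656i
d^2_{2,1}: single k=0 term ⇒ -0.450081;  D = +0.058647-0.446243i
Y_2^{m'}(θ=1.2059,φ=2.0825) and Σ D·Y over m':
  (+0.0088+0.0280i)·(-0.1754+0.2878i)  (-0.1654+0.0327i)·(-0.1261-0.2245i)  (-0.0445-0.5134i)·(-0.1949+0.0000i)  (+0.7088+0.0157i)·(+0.1261-0.2245i)  (+0.0586-0.4462i)·(-0.1754-0.2878i)
Y_2^1(R⁻¹ n̂) = -0.018555+0.034926i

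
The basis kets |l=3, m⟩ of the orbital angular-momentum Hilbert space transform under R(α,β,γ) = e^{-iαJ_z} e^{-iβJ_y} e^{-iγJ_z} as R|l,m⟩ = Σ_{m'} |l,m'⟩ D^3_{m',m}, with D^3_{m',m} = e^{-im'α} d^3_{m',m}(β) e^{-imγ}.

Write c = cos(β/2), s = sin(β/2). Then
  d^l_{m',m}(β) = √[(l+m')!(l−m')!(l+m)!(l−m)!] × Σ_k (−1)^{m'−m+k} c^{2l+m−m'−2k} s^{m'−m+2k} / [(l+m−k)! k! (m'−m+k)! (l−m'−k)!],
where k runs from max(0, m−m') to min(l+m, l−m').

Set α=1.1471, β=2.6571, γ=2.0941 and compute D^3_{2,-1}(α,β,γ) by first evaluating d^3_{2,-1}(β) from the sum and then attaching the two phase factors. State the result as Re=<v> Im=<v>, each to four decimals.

Re=0.5628 Im=-0.1141

D^3_{2,-1}(1.1471,2.6571,2.0941) = e^{-i·2·1.1471}·d^3_{2,-1}(2.6571)·e^{-i·-1·2.0941}. Compute d first:
c=cos(2.6571/2)=0.239884, s=sin(2.6571/2)=0.970802; N=√[120·1·2·24]=75.894664
The bounds max(0,m−m')=0 and min(l+m,l−m')=1 give 2 terms
  k=0: (−1)^3·75.8947/(12)·0.2399^3·0.9708^3 = -0.079878
  k=1: (−1)^4·75.8947/(24)·0.2399^1·0.9708^5 = +0.654114
d^3_{2,-1}(2.6571) = -0.079878 +0.654114 = +0.574237
Phases: e^{-i·(2)·1.1471}=-0.661940-0.749557i, e^{-i·(-1)·2.0941}=-0.499744+0.866173i ⇒ D=+0.562779-0.114139i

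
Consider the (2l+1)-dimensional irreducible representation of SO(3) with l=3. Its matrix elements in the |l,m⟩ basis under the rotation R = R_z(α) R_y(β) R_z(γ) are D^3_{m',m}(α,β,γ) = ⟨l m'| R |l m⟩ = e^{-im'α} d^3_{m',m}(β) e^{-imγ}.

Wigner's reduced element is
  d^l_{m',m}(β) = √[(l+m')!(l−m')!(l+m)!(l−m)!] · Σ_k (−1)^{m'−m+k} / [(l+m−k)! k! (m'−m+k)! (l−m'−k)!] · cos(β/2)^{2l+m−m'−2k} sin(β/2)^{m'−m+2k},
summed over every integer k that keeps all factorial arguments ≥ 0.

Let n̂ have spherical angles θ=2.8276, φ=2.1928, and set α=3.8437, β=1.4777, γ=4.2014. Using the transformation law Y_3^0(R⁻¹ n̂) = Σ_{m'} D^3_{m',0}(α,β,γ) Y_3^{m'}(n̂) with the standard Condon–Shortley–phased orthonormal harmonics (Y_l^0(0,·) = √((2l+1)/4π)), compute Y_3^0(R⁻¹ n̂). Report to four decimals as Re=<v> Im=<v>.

Need the full column D^3_{m',0} for m'=−3..3 at α=3.8437, β=1.4777, γ=4.2014.
cos(β/2)=0.739244, sin(β/2)=0.673438
d^3_{-3,0}: single k=3 term ⇒ +0.551786;  D = +0.281573-0.474536i
d^3_{-2,0}: k∈[2..3] ⇒ +0.741833 -0.615640 = +0.126193;  D = +0.020924+0.124446i
d^3_{-1,0}: k∈[1..3] ⇒ +0.515022 -1.282235 +0.354705 = -0.412508;  D = +0.314943+0.266409i
d^3_{0,0}: k∈[0..3] ⇒ +0.163202 -1.218956 +1.011599 -0.093280 = -0.137434;  D = -0.137434+0.000000i
d^3_{1,0}: k∈[0..2] ⇒ -0.515022 +1.282235 -0.354705 = +0.412508;  D = -0.314943+0.266409i
d^3_{2,0}: k∈[0..1] ⇒ +0.741833 -0.615640 = +0.126193;  D = +0.020924-0.124446i
d^3_{3,0}: single k=0 term ⇒ -0.551786;  D = -0.281573-0.474536i
Y_3^{m'}(θ=2.8276,φ=2.1928) and Σ D·Y over m':
  (+0.2816-0.4745i)·(+0.0118-0.0036i)  (+0.0209+0.1244i)·(+0.0298-0.0878i)  (+0.3149+0.2664i)·(-0.2049-0.2858i)  (-0.1374+0.0000i)·(-0.5406+0.0000i)  (-0.3149+0.2664i)·(+0.2049-0.2858i)  (+0.0209-0.1244i)·(+0.0298+0.0878i)  (-0.2816-0.4745i)·(-0.0118-0.0036i)
Y_3^0(R⁻¹ n̂) = +0.123840-0.000000i

Re=0.1238 Im=0.0000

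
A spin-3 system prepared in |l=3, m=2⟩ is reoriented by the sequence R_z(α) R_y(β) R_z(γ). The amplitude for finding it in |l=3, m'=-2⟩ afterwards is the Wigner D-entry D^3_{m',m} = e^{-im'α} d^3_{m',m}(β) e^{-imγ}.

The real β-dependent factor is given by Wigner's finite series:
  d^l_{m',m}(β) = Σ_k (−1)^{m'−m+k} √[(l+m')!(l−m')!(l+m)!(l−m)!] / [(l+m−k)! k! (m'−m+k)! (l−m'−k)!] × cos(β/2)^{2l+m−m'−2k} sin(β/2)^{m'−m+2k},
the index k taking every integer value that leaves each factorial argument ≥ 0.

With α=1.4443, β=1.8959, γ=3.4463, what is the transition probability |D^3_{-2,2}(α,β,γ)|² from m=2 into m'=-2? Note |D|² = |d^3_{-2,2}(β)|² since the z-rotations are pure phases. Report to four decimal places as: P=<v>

P=0.2056

D^3_{-2,2}(1.4443,1.8959,3.4463) = e^{-i·-2·1.4443}·d^3_{-2,2}(1.8959)·e^{-i·2·3.4463}. Compute d first:
c=cos(1.8959/2)=0.583349, s=sin(1.8959/2)=0.812221; N=√[1·120·120·1]=120.000000
k: max(0,(2)−(-2))=4 … min(3+(2),3−(-2))=5
  k=4: (−1)^0·120.0000/(24)·0.5833^2·0.8122^4 = +0.740500
  k=5: (−1)^1·120.0000/(120)·0.5833^0·0.8122^6 = -0.287109
d^3_{-2,2}(1.8959) = +0.740500 -0.287109 = +0.453391
|D^3_{-2,2}|² = |d^3_{-2,2}(β)|² = (+0.453391)² = 0.205564 (the z-rotation phases have unit modulus)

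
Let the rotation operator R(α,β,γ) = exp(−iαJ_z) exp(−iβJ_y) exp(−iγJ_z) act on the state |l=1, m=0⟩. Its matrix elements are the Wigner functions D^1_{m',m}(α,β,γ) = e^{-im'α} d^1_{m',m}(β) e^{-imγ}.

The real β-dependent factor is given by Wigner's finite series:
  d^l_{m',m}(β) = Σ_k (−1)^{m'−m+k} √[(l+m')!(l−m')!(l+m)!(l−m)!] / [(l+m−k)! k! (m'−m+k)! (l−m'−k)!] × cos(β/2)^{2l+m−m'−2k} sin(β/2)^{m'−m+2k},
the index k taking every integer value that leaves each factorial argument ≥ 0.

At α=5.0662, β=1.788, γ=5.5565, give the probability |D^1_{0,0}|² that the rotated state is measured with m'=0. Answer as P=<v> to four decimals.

P=0.0464

First d^1_{0,0}(β=1.788), then the phase factors e^{-i(0)α} and e^{-i(0)γ}:
Half-angle: c=0.626299, s=0.779583. N=√(1·1·1·1)=1.000000
The bounds max(0,m−m')=0 and min(l+m,l−m')=1 give 2 terms
  k=0: (−1)^0·1.0000/(1)·0.6263^2·0.7796^0 = +0.392250
  k=1: (−1)^1·1.0000/(1)·0.6263^0·0.7796^2 = -0.607750
d^1_{0,0}(1.788) = +0.392250 -0.607750 = -0.215500
|D^1_{0,0}|² = |d^1_{0,0}(β)|² = (-0.215500)² = 0.046440 (the z-rotation phases have unit modulus)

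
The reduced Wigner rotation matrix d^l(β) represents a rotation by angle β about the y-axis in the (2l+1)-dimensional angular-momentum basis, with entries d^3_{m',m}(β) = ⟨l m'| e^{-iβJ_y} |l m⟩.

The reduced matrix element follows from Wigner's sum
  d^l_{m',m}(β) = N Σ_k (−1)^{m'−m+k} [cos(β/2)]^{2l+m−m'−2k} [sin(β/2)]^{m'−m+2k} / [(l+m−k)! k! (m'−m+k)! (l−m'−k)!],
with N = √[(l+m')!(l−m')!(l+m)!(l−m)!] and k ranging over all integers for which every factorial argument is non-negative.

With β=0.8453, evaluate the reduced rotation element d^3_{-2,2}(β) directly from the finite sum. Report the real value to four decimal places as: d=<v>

d^3_{-2,2}(β=0.8453) via Wigner's sum:
c=cos(0.8453/2)=0.912005, s=sin(0.8453/2)=0.410179; N=√[1·120·120·1]=120.000000
k: max(0,(2)−(-2))=4 … min(3+(2),3−(-2))=5
  k=4: (−1)^0·120.0000/(24)·0.9120^2·0.4102^4 = +0.117722
  k=5: (−1)^1·120.0000/(120)·0.9120^0·0.4102^6 = -0.004763
d^3_{-2,2}(0.8453) = +0.117722 -0.004763 = +0.112959

d=0.1130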